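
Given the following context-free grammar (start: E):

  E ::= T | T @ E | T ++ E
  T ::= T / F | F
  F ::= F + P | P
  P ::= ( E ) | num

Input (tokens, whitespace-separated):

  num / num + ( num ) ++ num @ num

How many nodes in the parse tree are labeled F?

[E [T [T [F [P num]]] / [F [F [P num]] + [P ( [E [T [F [P num]]]] )]]] ++ [E [T [F [P num]]] @ [E [T [F [P num]]]]]]

6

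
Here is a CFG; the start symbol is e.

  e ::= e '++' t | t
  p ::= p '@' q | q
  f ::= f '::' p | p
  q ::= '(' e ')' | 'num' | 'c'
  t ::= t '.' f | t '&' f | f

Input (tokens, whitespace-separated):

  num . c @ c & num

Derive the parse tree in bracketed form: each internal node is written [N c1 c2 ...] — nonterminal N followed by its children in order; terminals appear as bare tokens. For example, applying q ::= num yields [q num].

[e [t [t [t [f [p [q num]]]] . [f [p [p [q c]] @ [q c]]]] & [f [p [q num]]]]]

e
t
t & f
t . f & f
f . f & f
p . f & f
q . f & f
num . f & f
num . p & f
num . p @ q & f
num . q @ q & f
num . c @ q & f
num . c @ c & f
num . c @ c & p
num . c @ c & q
num . c @ c & num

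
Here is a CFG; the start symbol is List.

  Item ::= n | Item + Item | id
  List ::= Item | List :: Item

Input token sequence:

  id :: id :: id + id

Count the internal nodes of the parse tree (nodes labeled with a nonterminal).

8

[List [List [List [Item id]] :: [Item id]] :: [Item [Item id] + [Item id]]]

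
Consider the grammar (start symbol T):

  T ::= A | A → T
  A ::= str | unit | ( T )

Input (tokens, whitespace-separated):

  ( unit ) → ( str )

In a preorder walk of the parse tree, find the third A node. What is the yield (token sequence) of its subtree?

[T [A ( [T [A unit]] )] → [T [A ( [T [A str]] )]]]

( str )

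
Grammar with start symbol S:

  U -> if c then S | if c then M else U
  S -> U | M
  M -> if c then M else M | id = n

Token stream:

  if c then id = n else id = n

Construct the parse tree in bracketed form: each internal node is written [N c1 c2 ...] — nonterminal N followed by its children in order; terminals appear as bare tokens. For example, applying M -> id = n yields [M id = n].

S
M
if c then M else M
if c then id = n else M
if c then id = n else id = n

[S [M if c then [M id = n] else [M id = n]]]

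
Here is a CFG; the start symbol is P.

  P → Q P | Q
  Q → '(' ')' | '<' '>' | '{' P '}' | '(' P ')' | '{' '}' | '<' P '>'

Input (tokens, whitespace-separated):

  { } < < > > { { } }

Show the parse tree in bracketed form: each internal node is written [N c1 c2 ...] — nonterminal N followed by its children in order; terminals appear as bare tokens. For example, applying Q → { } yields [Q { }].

[P [Q { }] [P [Q < [P [Q < >]] >] [P [Q { [P [Q { }]] }]]]]

P
Q P
{ } P
{ } Q P
{ } < P > P
{ } < Q > P
{ } < < > > P
{ } < < > > Q
{ } < < > > { P }
{ } < < > > { Q }
{ } < < > > { { } }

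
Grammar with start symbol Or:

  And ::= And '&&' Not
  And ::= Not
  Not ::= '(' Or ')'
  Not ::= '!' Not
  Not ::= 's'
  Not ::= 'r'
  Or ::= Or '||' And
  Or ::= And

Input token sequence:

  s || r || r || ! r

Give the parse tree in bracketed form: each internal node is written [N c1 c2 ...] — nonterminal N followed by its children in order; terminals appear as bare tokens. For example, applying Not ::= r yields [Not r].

Or
Or || And
Or || And || And
Or || And || And || And
And || And || And || And
Not || And || And || And
s || And || And || And
s || Not || And || And
s || r || And || And
s || r || Not || And
s || r || r || And
s || r || r || Not
s || r || r || ! Not
s || r || r || ! r

[Or [Or [Or [Or [And [Not s]]] || [And [Not r]]] || [And [Not r]]] || [And [Not ! [Not r]]]]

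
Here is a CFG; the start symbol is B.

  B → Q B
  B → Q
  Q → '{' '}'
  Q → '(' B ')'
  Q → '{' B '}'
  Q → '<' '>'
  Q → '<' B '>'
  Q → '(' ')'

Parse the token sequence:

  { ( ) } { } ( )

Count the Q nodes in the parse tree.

4

[B [Q { [B [Q ( )]] }] [B [Q { }] [B [Q ( )]]]]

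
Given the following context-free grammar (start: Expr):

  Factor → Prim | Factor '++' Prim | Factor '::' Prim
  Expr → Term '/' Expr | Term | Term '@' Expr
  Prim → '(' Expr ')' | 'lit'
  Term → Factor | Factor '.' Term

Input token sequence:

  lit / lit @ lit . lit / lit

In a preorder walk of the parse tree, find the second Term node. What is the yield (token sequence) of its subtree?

[Expr [Term [Factor [Prim lit]]] / [Expr [Term [Factor [Prim lit]]] @ [Expr [Term [Factor [Prim lit]] . [Term [Factor [Prim lit]]]] / [Expr [Term [Factor [Prim lit]]]]]]]

lit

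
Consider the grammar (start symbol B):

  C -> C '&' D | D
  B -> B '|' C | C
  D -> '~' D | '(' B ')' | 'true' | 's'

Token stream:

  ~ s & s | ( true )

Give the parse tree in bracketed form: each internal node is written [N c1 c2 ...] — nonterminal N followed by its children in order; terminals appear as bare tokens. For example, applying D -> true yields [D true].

B
B | C
C | C
C & D | C
D & D | C
~ D & D | C
~ s & D | C
~ s & s | C
~ s & s | D
~ s & s | ( B )
~ s & s | ( C )
~ s & s | ( D )
~ s & s | ( true )

[B [B [C [C [D ~ [D s]]] & [D s]]] | [C [D ( [B [C [D true]]] )]]]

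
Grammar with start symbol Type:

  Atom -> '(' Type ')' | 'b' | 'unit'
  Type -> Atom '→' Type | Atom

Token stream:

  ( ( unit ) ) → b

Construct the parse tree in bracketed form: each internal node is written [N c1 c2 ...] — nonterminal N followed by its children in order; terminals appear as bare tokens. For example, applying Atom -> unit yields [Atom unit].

[Type [Atom ( [Type [Atom ( [Type [Atom unit]] )]] )] → [Type [Atom b]]]

Type
Atom → Type
( Type ) → Type
( Atom ) → Type
( ( Type ) ) → Type
( ( Atom ) ) → Type
( ( unit ) ) → Type
( ( unit ) ) → Atom
( ( unit ) ) → b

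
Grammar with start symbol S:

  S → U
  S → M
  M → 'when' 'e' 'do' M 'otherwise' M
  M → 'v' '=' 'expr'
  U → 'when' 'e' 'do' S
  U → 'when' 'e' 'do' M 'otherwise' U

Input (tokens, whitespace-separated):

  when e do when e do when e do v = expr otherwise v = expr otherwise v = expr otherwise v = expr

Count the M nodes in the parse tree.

[S [M when e do [M when e do [M when e do [M v = expr] otherwise [M v = expr]] otherwise [M v = expr]] otherwise [M v = expr]]]

7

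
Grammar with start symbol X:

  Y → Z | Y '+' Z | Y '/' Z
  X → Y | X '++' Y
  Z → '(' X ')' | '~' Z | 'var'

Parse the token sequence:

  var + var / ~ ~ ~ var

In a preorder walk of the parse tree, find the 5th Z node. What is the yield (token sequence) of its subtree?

~ var

[X [Y [Y [Y [Z var]] + [Z var]] / [Z ~ [Z ~ [Z ~ [Z var]]]]]]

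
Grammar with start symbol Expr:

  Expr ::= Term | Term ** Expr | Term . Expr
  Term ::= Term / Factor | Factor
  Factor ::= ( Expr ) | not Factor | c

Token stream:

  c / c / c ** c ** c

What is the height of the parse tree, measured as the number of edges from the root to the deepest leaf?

5

[Expr [Term [Term [Term [Factor c]] / [Factor c]] / [Factor c]] ** [Expr [Term [Factor c]] ** [Expr [Term [Factor c]]]]]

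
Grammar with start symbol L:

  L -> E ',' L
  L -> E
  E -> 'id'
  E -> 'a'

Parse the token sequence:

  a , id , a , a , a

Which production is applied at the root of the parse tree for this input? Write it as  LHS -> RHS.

L -> E ',' L

[L [E a] , [L [E id] , [L [E a] , [L [E a] , [L [E a]]]]]]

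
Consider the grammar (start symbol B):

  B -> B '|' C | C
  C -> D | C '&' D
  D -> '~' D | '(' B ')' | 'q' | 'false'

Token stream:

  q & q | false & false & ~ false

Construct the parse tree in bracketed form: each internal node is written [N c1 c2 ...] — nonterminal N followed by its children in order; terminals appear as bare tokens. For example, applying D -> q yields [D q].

[B [B [C [C [D q]] & [D q]]] | [C [C [C [D false]] & [D false]] & [D ~ [D false]]]]

B
B | C
C | C
C & D | C
D & D | C
q & D | C
q & q | C
q & q | C & D
q & q | C & D & D
q & q | D & D & D
q & q | false & D & D
q & q | false & false & D
q & q | false & false & ~ D
q & q | false & false & ~ false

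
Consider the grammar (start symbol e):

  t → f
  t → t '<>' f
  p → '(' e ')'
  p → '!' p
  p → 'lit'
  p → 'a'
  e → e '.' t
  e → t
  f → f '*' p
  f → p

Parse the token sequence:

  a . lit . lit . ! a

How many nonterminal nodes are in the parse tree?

[e [e [e [e [t [f [p a]]]] . [t [f [p lit]]]] . [t [f [p lit]]]] . [t [f [p ! [p a]]]]]

17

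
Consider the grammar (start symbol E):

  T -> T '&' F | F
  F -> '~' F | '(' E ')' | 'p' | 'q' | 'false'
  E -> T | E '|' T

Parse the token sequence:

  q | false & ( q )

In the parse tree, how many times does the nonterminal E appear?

3

[E [E [T [F q]]] | [T [T [F false]] & [F ( [E [T [F q]]] )]]]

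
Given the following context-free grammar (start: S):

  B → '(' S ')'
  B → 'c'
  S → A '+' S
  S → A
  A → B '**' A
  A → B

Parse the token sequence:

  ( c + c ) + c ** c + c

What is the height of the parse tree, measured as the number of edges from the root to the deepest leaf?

[S [A [B ( [S [A [B c]] + [S [A [B c]]]] )]] + [S [A [B c] ** [A [B c]]] + [S [A [B c]]]]]

7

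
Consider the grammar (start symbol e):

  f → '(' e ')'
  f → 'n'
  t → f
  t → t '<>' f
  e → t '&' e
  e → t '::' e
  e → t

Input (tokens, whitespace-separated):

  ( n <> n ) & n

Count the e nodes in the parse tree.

3

[e [t [f ( [e [t [t [f n]] <> [f n]]] )]] & [e [t [f n]]]]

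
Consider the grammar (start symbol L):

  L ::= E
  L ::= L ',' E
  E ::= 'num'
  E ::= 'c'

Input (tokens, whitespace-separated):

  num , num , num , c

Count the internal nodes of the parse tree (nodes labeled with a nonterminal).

8

[L [L [L [L [E num]] , [E num]] , [E num]] , [E c]]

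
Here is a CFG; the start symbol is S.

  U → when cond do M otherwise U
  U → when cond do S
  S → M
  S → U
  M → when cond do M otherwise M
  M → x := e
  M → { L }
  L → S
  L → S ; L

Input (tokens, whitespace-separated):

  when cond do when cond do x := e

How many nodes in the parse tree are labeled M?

[S [U when cond do [S [U when cond do [S [M x := e]]]]]]

1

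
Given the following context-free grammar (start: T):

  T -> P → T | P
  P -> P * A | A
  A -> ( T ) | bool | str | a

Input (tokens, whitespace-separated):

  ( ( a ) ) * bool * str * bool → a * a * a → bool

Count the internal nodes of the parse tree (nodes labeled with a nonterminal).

[T [P [P [P [P [A ( [T [P [A ( [T [P [A a]]] )]]] )]] * [A bool]] * [A str]] * [A bool]] → [T [P [P [P [A a]] * [A a]] * [A a]] → [T [P [A bool]]]]]

25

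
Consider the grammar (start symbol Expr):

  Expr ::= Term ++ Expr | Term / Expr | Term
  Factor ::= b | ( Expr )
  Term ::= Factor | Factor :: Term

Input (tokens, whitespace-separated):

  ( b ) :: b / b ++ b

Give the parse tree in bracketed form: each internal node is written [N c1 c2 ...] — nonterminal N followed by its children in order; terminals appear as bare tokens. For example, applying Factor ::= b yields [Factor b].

Expr
Term / Expr
Factor :: Term / Expr
( Expr ) :: Term / Expr
( Term ) :: Term / Expr
( Factor ) :: Term / Expr
( b ) :: Term / Expr
( b ) :: Factor / Expr
( b ) :: b / Expr
( b ) :: b / Term ++ Expr
( b ) :: b / Factor ++ Expr
( b ) :: b / b ++ Expr
( b ) :: b / b ++ Term
( b ) :: b / b ++ Factor
( b ) :: b / b ++ b

[Expr [Term [Factor ( [Expr [Term [Factor b]]] )] :: [Term [Factor b]]] / [Expr [Term [Factor b]] ++ [Expr [Term [Factor b]]]]]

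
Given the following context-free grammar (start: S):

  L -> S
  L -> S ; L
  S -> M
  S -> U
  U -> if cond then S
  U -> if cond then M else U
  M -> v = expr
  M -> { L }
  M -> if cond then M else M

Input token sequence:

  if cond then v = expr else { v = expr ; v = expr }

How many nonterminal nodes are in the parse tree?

10

[S [M if cond then [M v = expr] else [M { [L [S [M v = expr]] ; [L [S [M v = expr]]]] }]]]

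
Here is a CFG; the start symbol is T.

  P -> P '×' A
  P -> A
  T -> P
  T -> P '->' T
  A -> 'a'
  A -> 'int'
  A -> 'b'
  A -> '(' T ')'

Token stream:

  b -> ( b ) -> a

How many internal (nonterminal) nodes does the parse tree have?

[T [P [A b]] -> [T [P [A ( [T [P [A b]]] )]] -> [T [P [A a]]]]]

12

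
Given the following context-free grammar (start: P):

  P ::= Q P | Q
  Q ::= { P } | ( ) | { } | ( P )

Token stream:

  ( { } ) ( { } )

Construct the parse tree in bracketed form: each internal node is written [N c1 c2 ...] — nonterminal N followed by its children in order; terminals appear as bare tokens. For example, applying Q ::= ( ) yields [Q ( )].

[P [Q ( [P [Q { }]] )] [P [Q ( [P [Q { }]] )]]]

P
Q P
( P ) P
( Q ) P
( { } ) P
( { } ) Q
( { } ) ( P )
( { } ) ( Q )
( { } ) ( { } )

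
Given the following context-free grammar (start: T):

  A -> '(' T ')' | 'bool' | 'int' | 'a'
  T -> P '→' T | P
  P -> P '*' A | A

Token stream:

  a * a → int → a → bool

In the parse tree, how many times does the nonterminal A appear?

[T [P [P [A a]] * [A a]] → [T [P [A int]] → [T [P [A a]] → [T [P [A bool]]]]]]

5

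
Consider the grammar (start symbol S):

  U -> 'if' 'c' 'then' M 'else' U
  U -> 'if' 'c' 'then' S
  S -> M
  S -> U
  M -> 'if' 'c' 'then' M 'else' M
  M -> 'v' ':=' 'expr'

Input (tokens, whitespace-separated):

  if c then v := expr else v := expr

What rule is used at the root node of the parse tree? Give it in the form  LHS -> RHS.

[S [M if c then [M v := expr] else [M v := expr]]]

S -> M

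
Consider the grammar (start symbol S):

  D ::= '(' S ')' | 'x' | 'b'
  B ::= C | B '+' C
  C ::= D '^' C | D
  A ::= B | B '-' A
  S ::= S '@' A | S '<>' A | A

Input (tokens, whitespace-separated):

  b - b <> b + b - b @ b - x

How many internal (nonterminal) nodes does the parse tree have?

[S [S [S [A [B [C [D b]]] - [A [B [C [D b]]]]]] <> [A [B [B [C [D b]]] + [C [D b]]] - [A [B [C [D b]]]]]] @ [A [B [C [D b]]] - [A [B [C [D x]]]]]]

30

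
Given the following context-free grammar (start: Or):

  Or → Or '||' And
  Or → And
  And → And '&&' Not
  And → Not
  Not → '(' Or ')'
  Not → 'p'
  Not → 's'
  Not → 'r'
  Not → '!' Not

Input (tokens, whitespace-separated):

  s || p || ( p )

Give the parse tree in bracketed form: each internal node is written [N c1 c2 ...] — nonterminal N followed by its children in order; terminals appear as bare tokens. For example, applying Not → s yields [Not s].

[Or [Or [Or [And [Not s]]] || [And [Not p]]] || [And [Not ( [Or [And [Not p]]] )]]]

Or
Or || And
Or || And || And
And || And || And
Not || And || And
s || And || And
s || Not || And
s || p || And
s || p || Not
s || p || ( Or )
s || p || ( And )
s || p || ( Not )
s || p || ( p )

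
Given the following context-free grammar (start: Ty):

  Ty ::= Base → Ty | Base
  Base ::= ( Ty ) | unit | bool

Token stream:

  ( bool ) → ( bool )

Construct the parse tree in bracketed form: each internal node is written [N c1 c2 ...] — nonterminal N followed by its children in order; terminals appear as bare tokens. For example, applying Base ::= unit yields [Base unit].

[Ty [Base ( [Ty [Base bool]] )] → [Ty [Base ( [Ty [Base bool]] )]]]

Ty
Base → Ty
( Ty ) → Ty
( Base ) → Ty
( bool ) → Ty
( bool ) → Base
( bool ) → ( Ty )
( bool ) → ( Base )
( bool ) → ( bool )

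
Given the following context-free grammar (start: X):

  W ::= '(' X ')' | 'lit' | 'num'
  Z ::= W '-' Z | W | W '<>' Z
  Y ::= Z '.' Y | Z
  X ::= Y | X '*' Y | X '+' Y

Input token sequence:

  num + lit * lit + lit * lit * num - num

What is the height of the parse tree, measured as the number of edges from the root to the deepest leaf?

[X [X [X [X [X [X [Y [Z [W num]]]] + [Y [Z [W lit]]]] * [Y [Z [W lit]]]] + [Y [Z [W lit]]]] * [Y [Z [W lit]]]] * [Y [Z [W num] - [Z [W num]]]]]

9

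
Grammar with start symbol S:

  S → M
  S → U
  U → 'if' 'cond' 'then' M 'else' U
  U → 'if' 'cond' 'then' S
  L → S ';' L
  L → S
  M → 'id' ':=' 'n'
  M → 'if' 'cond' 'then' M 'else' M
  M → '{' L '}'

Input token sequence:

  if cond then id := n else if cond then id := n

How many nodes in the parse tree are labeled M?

[S [U if cond then [M id := n] else [U if cond then [S [M id := n]]]]]

2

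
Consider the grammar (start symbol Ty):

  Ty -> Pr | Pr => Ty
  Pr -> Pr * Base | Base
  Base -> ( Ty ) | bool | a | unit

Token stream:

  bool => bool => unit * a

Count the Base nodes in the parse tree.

4

[Ty [Pr [Base bool]] => [Ty [Pr [Base bool]] => [Ty [Pr [Pr [Base unit]] * [Base a]]]]]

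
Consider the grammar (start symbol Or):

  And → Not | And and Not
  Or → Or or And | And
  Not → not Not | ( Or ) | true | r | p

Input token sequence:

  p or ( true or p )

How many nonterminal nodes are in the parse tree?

[Or [Or [And [Not p]]] or [And [Not ( [Or [Or [And [Not true]]] or [And [Not p]]] )]]]

12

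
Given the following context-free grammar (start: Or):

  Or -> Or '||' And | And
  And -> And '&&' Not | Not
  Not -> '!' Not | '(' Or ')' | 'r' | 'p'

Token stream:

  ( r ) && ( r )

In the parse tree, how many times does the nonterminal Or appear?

[Or [And [And [Not ( [Or [And [Not r]]] )]] && [Not ( [Or [And [Not r]]] )]]]

3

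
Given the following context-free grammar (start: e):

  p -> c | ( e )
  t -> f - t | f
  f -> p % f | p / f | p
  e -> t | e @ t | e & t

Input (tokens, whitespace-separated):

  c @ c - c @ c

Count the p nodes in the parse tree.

4

[e [e [e [t [f [p c]]]] @ [t [f [p c]] - [t [f [p c]]]]] @ [t [f [p c]]]]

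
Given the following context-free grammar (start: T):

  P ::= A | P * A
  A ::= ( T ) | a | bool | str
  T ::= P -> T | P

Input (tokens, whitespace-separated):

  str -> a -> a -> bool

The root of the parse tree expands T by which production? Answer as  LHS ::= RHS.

T ::= P -> T

[T [P [A str]] -> [T [P [A a]] -> [T [P [A a]] -> [T [P [A bool]]]]]]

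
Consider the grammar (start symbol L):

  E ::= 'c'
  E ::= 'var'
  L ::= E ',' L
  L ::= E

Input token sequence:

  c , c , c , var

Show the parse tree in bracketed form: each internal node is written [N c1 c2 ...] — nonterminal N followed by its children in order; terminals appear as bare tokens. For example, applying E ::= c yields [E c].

[L [E c] , [L [E c] , [L [E c] , [L [E var]]]]]

L
E , L
c , L
c , E , L
c , c , L
c , c , E , L
c , c , c , L
c , c , c , E
c , c , c , var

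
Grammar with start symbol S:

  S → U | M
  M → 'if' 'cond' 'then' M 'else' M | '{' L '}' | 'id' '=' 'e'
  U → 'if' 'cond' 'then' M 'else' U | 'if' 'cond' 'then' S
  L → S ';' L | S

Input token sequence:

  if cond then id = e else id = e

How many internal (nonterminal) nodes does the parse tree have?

[S [M if cond then [M id = e] else [M id = e]]]

4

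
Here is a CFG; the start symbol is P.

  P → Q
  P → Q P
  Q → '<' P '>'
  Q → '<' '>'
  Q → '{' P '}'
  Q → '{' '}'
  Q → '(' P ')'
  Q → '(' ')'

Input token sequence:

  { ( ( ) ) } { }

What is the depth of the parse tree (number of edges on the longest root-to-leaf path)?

[P [Q { [P [Q ( [P [Q ( )]] )]] }] [P [Q { }]]]

6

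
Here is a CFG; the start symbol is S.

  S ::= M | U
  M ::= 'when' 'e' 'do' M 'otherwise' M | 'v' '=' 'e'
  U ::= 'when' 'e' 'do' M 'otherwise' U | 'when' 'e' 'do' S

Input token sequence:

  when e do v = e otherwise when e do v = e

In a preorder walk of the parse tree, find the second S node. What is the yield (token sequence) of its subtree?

v = e

[S [U when e do [M v = e] otherwise [U when e do [S [M v = e]]]]]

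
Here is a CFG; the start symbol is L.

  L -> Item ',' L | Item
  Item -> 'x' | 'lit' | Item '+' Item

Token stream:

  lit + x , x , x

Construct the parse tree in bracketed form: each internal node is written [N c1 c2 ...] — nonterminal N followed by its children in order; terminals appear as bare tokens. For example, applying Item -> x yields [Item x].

[L [Item [Item lit] + [Item x]] , [L [Item x] , [L [Item x]]]]

L
Item , L
Item + Item , L
lit + Item , L
lit + x , L
lit + x , Item , L
lit + x , x , L
lit + x , x , Item
lit + x , x , x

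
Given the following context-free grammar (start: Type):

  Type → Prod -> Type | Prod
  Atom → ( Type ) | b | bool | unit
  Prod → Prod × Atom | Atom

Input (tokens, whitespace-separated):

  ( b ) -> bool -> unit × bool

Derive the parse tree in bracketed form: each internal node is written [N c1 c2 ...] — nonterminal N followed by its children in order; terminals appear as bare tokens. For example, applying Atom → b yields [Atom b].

[Type [Prod [Atom ( [Type [Prod [Atom b]]] )]] -> [Type [Prod [Atom bool]] -> [Type [Prod [Prod [Atom unit]] × [Atom bool]]]]]

Type
Prod -> Type
Atom -> Type
( Type ) -> Type
( Prod ) -> Type
( Atom ) -> Type
( b ) -> Type
( b ) -> Prod -> Type
( b ) -> Atom -> Type
( b ) -> bool -> Type
( b ) -> bool -> Prod
( b ) -> bool -> Prod × Atom
( b ) -> bool -> Atom × Atom
( b ) -> bool -> unit × Atom
( b ) -> bool -> unit × bool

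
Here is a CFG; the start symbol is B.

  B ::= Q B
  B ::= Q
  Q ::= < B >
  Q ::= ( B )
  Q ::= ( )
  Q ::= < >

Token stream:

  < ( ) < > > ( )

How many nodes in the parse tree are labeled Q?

4

[B [Q < [B [Q ( )] [B [Q < >]]] >] [B [Q ( )]]]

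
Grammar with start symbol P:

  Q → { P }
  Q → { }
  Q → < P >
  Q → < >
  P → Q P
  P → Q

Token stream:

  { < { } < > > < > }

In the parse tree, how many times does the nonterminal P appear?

[P [Q { [P [Q < [P [Q { }] [P [Q < >]]] >] [P [Q < >]]] }]]

5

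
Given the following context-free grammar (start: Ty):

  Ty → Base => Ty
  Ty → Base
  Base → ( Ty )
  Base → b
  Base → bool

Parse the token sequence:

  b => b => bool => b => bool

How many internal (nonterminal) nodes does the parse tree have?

[Ty [Base b] => [Ty [Base b] => [Ty [Base bool] => [Ty [Base b] => [Ty [Base bool]]]]]]

10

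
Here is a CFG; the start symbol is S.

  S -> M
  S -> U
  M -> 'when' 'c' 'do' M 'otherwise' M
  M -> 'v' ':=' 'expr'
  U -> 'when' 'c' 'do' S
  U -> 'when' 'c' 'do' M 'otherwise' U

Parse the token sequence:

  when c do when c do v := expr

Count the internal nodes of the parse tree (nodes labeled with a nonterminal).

6

[S [U when c do [S [U when c do [S [M v := expr]]]]]]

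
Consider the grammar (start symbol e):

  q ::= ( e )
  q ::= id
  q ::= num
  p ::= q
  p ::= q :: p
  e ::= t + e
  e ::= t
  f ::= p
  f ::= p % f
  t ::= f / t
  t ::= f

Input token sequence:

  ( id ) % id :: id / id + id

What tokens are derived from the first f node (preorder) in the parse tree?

( id ) % id :: id

[e [t [f [p [q ( [e [t [f [p [q id]]]]] )]] % [f [p [q id] :: [p [q id]]]]] / [t [f [p [q id]]]]] + [e [t [f [p [q id]]]]]]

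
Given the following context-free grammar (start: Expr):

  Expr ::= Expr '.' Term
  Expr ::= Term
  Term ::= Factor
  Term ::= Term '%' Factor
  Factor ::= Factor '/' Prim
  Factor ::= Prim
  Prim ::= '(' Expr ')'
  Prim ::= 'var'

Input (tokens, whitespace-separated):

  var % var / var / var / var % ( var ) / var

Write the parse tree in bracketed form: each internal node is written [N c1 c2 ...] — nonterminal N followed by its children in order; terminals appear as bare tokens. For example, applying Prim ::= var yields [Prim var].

[Expr [Term [Term [Term [Factor [Prim var]]] % [Factor [Factor [Factor [Factor [Prim var]] / [Prim var]] / [Prim var]] / [Prim var]]] % [Factor [Factor [Prim ( [Expr [Term [Factor [Prim var]]]] )]] / [Prim var]]]]

Expr
Term
Term % Factor
Term % Factor % Factor
Factor % Factor % Factor
Prim % Factor % Factor
var % Factor % Factor
var % Factor / Prim % Factor
var % Factor / Prim / Prim % Factor
var % Factor / Prim / Prim / Prim % Factor
var % Prim / Prim / Prim / Prim % Factor
var % var / Prim / Prim / Prim % Factor
var % var / var / Prim / Prim % Factor
var % var / var / var / Prim % Factor
var % var / var / var / var % Factor
var % var / var / var / var % Factor / Prim
var % var / var / var / var % Prim / Prim
var % var / var / var / var % ( Expr ) / Prim
var % var / var / var / var % ( Term ) / Prim
var % var / var / var / var % ( Factor ) / Prim
var % var / var / var / var % ( Prim ) / Prim
var % var / var / var / var % ( var ) / Prim
var % var / var / var / var % ( var ) / var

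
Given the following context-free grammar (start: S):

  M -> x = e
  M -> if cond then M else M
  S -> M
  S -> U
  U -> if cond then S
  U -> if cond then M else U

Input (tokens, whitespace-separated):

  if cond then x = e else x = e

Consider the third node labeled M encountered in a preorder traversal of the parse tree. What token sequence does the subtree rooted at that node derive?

x = e

[S [M if cond then [M x = e] else [M x = e]]]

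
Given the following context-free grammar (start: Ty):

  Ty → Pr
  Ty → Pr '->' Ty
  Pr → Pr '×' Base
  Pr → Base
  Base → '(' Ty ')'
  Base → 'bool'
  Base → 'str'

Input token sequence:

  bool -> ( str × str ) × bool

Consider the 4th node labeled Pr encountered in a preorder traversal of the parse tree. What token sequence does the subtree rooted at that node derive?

[Ty [Pr [Base bool]] -> [Ty [Pr [Pr [Base ( [Ty [Pr [Pr [Base str]] × [Base str]]] )]] × [Base bool]]]]

str × str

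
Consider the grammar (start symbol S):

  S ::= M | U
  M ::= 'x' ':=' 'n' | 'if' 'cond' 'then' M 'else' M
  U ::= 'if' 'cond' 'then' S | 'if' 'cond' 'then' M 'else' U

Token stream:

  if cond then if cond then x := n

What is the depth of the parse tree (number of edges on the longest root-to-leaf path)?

6

[S [U if cond then [S [U if cond then [S [M x := n]]]]]]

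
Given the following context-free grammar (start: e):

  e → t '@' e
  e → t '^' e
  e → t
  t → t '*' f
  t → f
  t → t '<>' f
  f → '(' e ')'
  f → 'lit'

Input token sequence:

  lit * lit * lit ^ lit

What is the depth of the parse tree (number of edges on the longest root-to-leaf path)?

[e [t [t [t [f lit]] * [f lit]] * [f lit]] ^ [e [t [f lit]]]]

5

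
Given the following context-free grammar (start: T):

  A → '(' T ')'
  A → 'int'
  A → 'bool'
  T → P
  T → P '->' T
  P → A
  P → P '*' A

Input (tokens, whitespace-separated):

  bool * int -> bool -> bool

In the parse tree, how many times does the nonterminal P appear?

[T [P [P [A bool]] * [A int]] -> [T [P [A bool]] -> [T [P [A bool]]]]]

4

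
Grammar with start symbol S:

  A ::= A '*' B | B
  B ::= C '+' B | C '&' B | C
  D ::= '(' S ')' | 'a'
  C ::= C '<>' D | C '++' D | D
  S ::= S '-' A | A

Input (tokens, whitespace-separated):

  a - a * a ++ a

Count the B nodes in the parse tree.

3

[S [S [A [B [C [D a]]]]] - [A [A [B [C [D a]]]] * [B [C [C [D a]] ++ [D a]]]]]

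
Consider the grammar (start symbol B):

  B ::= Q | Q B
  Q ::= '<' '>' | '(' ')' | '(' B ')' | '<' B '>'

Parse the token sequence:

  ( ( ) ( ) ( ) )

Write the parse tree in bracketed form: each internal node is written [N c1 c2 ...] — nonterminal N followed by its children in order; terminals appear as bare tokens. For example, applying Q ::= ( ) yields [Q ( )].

B
Q
( B )
( Q B )
( ( ) B )
( ( ) Q B )
( ( ) ( ) B )
( ( ) ( ) Q )
( ( ) ( ) ( ) )

[B [Q ( [B [Q ( )] [B [Q ( )] [B [Q ( )]]]] )]]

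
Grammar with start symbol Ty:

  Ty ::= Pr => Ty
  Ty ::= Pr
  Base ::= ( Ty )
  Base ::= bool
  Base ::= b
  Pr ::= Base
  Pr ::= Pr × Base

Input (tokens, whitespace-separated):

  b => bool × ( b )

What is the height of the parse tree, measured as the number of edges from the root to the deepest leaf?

7

[Ty [Pr [Base b]] => [Ty [Pr [Pr [Base bool]] × [Base ( [Ty [Pr [Base b]]] )]]]]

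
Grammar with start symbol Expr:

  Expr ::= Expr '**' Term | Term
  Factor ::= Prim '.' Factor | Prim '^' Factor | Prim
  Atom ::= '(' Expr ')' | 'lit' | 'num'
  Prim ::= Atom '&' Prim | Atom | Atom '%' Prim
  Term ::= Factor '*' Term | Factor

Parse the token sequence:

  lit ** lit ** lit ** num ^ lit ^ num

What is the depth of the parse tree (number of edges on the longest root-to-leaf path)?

8

[Expr [Expr [Expr [Expr [Term [Factor [Prim [Atom lit]]]]] ** [Term [Factor [Prim [Atom lit]]]]] ** [Term [Factor [Prim [Atom lit]]]]] ** [Term [Factor [Prim [Atom num]] ^ [Factor [Prim [Atom lit]] ^ [Factor [Prim [Atom num]]]]]]]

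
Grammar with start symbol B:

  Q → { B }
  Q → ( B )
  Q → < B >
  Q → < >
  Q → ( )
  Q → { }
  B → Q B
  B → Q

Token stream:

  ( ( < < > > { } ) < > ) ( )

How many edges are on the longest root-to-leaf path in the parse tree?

[B [Q ( [B [Q ( [B [Q < [B [Q < >]] >] [B [Q { }]]] )] [B [Q < >]]] )] [B [Q ( )]]]

8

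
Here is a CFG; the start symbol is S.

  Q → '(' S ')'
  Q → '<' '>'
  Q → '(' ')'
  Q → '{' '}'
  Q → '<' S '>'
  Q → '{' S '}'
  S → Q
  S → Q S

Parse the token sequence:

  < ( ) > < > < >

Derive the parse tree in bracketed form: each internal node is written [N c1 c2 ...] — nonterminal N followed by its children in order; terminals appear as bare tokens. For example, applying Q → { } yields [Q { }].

[S [Q < [S [Q ( )]] >] [S [Q < >] [S [Q < >]]]]

S
Q S
< S > S
< Q > S
< ( ) > S
< ( ) > Q S
< ( ) > < > S
< ( ) > < > Q
< ( ) > < > < >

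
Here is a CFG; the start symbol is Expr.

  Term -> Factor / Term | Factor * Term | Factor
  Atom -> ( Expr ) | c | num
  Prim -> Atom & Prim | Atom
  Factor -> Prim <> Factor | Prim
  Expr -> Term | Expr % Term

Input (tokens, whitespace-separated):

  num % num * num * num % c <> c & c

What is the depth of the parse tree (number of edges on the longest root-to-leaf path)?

[Expr [Expr [Expr [Term [Factor [Prim [Atom num]]]]] % [Term [Factor [Prim [Atom num]]] * [Term [Factor [Prim [Atom num]]] * [Term [Factor [Prim [Atom num]]]]]]] % [Term [Factor [Prim [Atom c]] <> [Factor [Prim [Atom c] & [Prim [Atom c]]]]]]]

8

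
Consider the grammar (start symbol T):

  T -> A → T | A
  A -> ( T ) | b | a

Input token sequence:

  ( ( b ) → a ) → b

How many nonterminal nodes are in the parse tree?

10

[T [A ( [T [A ( [T [A b]] )] → [T [A a]]] )] → [T [A b]]]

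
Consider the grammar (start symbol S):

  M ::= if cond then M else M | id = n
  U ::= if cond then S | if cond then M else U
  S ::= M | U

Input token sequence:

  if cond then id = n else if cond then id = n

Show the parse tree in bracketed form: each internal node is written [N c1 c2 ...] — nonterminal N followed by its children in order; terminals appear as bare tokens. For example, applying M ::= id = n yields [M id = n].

S
U
if cond then M else U
if cond then id = n else U
if cond then id = n else if cond then S
if cond then id = n else if cond then M
if cond then id = n else if cond then id = n

[S [U if cond then [M id = n] else [U if cond then [S [M id = n]]]]]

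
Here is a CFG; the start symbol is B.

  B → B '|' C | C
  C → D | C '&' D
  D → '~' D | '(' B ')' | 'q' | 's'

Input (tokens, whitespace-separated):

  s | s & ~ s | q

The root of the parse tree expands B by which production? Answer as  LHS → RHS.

[B [B [B [C [D s]]] | [C [C [D s]] & [D ~ [D s]]]] | [C [D q]]]

B → B '|' C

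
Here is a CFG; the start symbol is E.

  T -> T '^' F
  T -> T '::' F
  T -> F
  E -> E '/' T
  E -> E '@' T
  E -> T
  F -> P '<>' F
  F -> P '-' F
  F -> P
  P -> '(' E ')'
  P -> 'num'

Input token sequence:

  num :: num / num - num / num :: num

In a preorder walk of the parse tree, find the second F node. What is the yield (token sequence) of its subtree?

num

[E [E [E [T [T [F [P num]]] :: [F [P num]]]] / [T [F [P num] - [F [P num]]]]] / [T [T [F [P num]]] :: [F [P num]]]]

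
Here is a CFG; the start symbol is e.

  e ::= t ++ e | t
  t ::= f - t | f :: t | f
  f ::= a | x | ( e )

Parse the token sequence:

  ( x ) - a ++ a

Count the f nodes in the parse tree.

4

[e [t [f ( [e [t [f x]]] )] - [t [f a]]] ++ [e [t [f a]]]]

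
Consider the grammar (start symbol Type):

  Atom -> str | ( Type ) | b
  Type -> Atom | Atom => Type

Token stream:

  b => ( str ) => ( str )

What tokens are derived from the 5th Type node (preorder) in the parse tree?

[Type [Atom b] => [Type [Atom ( [Type [Atom str]] )] => [Type [Atom ( [Type [Atom str]] )]]]]

str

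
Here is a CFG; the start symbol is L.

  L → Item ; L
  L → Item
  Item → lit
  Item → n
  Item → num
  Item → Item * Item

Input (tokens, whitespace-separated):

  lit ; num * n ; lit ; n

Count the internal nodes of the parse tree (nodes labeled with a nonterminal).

[L [Item lit] ; [L [Item [Item num] * [Item n]] ; [L [Item lit] ; [L [Item n]]]]]

10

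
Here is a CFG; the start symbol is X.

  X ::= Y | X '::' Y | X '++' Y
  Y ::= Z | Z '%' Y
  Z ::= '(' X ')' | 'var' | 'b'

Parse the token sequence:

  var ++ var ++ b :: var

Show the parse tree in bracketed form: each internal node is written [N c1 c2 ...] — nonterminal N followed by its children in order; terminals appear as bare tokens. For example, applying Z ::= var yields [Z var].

X
X :: Y
X ++ Y :: Y
X ++ Y ++ Y :: Y
Y ++ Y ++ Y :: Y
Z ++ Y ++ Y :: Y
var ++ Y ++ Y :: Y
var ++ Z ++ Y :: Y
var ++ var ++ Y :: Y
var ++ var ++ Z :: Y
var ++ var ++ b :: Y
var ++ var ++ b :: Z
var ++ var ++ b :: var

[X [X [X [X [Y [Z var]]] ++ [Y [Z var]]] ++ [Y [Z b]]] :: [Y [Z var]]]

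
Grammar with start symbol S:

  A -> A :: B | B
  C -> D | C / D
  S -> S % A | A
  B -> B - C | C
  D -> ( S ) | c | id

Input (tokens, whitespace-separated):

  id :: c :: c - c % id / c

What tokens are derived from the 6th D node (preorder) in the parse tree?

c

[S [S [A [A [A [B [C [D id]]]] :: [B [C [D c]]]] :: [B [B [C [D c]]] - [C [D c]]]]] % [A [B [C [C [D id]] / [D c]]]]]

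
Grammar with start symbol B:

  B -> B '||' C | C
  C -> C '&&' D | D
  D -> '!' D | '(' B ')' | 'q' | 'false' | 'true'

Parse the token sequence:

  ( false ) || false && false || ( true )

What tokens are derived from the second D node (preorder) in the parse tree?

[B [B [B [C [D ( [B [C [D false]]] )]]] || [C [C [D false]] && [D false]]] || [C [D ( [B [C [D true]]] )]]]

false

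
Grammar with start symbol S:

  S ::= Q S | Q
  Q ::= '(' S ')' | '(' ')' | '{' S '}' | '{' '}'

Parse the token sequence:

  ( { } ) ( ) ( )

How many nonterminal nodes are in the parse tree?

8

[S [Q ( [S [Q { }]] )] [S [Q ( )] [S [Q ( )]]]]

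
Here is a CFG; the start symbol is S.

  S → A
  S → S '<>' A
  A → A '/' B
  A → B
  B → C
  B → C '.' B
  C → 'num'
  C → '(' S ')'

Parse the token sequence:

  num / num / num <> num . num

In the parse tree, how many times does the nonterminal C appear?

5

[S [S [A [A [A [B [C num]]] / [B [C num]]] / [B [C num]]]] <> [A [B [C num] . [B [C num]]]]]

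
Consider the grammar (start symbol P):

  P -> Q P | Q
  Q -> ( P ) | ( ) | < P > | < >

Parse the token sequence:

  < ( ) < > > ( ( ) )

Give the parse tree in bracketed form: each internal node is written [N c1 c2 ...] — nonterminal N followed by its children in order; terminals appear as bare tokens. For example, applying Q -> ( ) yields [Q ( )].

P
Q P
< P > P
< Q P > P
< ( ) P > P
< ( ) Q > P
< ( ) < > > P
< ( ) < > > Q
< ( ) < > > ( P )
< ( ) < > > ( Q )
< ( ) < > > ( ( ) )

[P [Q < [P [Q ( )] [P [Q < >]]] >] [P [Q ( [P [Q ( )]] )]]]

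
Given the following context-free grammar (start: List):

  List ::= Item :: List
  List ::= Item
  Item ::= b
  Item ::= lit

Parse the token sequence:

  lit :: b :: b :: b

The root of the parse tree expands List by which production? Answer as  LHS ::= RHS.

[List [Item lit] :: [List [Item b] :: [List [Item b] :: [List [Item b]]]]]

List ::= Item :: List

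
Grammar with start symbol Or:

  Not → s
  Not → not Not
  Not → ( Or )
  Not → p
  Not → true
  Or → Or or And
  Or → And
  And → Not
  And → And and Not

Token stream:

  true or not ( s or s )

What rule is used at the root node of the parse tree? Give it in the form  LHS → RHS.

[Or [Or [And [Not true]]] or [And [Not not [Not ( [Or [Or [And [Not s]]] or [And [Not s]]] )]]]]

Or → Or or And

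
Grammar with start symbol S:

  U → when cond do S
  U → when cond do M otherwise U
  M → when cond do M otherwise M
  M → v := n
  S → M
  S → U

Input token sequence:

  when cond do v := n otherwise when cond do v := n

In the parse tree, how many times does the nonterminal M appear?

2

[S [U when cond do [M v := n] otherwise [U when cond do [S [M v := n]]]]]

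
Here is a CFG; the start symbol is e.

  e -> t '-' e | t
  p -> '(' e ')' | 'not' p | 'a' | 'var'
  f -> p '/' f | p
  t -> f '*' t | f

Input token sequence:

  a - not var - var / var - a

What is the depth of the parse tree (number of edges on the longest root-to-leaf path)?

[e [t [f [p a]]] - [e [t [f [p not [p var]]]] - [e [t [f [p var] / [f [p var]]]] - [e [t [f [p a]]]]]]]

7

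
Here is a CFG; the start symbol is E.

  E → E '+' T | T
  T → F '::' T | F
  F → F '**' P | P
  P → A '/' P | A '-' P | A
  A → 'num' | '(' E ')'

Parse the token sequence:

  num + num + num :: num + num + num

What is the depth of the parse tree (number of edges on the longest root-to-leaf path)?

[E [E [E [E [E [T [F [P [A num]]]]] + [T [F [P [A num]]]]] + [T [F [P [A num]]] :: [T [F [P [A num]]]]]] + [T [F [P [A num]]]]] + [T [F [P [A num]]]]]

9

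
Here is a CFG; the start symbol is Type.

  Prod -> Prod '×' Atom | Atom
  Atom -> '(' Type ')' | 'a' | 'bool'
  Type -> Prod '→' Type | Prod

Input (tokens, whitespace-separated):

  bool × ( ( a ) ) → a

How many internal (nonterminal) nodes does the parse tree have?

[Type [Prod [Prod [Atom bool]] × [Atom ( [Type [Prod [Atom ( [Type [Prod [Atom a]]] )]]] )]] → [Type [Prod [Atom a]]]]

14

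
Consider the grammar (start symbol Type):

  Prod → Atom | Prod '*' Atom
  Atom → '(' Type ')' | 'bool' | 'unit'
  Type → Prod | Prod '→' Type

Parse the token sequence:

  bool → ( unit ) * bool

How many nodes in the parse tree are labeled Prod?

4

[Type [Prod [Atom bool]] → [Type [Prod [Prod [Atom ( [Type [Prod [Atom unit]]] )]] * [Atom bool]]]]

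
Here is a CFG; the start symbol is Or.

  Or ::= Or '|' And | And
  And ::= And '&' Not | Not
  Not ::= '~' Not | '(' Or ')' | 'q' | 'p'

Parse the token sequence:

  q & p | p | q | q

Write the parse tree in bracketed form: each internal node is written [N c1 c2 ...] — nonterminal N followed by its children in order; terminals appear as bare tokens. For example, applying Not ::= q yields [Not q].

[Or [Or [Or [Or [And [And [Not q]] & [Not p]]] | [And [Not p]]] | [And [Not q]]] | [And [Not q]]]

Or
Or | And
Or | And | And
Or | And | And | And
And | And | And | And
And & Not | And | And | And
Not & Not | And | And | And
q & Not | And | And | And
q & p | And | And | And
q & p | Not | And | And
q & p | p | And | And
q & p | p | Not | And
q & p | p | q | And
q & p | p | q | Not
q & p | p | q | q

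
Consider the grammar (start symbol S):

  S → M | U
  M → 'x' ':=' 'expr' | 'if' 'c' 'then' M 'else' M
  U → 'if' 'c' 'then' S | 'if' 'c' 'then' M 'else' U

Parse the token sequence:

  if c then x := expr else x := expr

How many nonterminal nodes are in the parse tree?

[S [M if c then [M x := expr] else [M x := expr]]]

4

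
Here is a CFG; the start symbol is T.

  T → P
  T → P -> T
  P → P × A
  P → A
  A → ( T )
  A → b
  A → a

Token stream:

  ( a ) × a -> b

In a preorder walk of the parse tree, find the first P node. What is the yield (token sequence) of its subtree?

[T [P [P [A ( [T [P [A a]]] )]] × [A a]] -> [T [P [A b]]]]

( a ) × a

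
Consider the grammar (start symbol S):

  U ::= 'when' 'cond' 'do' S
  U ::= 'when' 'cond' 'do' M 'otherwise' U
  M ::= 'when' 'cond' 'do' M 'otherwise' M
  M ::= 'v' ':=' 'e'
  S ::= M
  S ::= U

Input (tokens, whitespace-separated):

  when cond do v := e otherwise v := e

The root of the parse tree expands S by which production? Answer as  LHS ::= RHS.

S ::= M

[S [M when cond do [M v := e] otherwise [M v := e]]]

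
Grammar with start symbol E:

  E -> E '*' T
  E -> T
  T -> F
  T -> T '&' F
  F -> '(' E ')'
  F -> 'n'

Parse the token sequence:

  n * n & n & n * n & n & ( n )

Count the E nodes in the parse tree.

4

[E [E [E [T [F n]]] * [T [T [T [F n]] & [F n]] & [F n]]] * [T [T [T [F n]] & [F n]] & [F ( [E [T [F n]]] )]]]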